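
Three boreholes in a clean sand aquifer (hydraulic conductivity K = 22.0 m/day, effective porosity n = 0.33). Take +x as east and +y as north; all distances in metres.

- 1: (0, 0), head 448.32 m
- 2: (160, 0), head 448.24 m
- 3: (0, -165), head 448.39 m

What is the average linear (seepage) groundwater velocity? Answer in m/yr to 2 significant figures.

∂h/∂x = (448.24 − 448.32) / (160 − 0) = -0.0005000
∂h/∂y = (448.39 − 448.32) / (-165 − 0) = -0.0004242
|∇h| = √(-0.0005000² + -0.0004242²) = 0.0006557
Seepage velocity v = K·i/n = 22.0 × 0.0006557 / 0.33 = 0.04371 m/day = 15.97 m/yr.

16 m/yr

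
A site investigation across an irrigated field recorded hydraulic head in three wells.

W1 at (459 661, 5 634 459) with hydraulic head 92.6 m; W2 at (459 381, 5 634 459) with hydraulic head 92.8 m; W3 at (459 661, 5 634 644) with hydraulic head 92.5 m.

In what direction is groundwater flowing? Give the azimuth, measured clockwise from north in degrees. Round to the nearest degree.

053°

∂h/∂x = (92.8 − 92.6) / (459381 − 459661) = -0.0007143
∂h/∂y = (92.5 − 92.6) / (5634644 − 5634459) = -0.0005405
Flow direction (−∇h) has components (+0.0007143 E, +0.0005405 N).
Azimuth = atan2(E, N) = atan2(+0.0007143, +0.0005405) = 52.9° ≈ 053°.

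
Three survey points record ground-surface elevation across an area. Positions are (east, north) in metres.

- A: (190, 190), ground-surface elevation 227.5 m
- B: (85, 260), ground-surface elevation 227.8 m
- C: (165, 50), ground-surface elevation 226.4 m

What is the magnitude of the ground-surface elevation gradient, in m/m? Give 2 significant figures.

0.0078 m/m

Three-point gradient (reference A): Δ to B = (-105, 70, +0.3), Δ to C = (-25, -140, -1.1).
∂z/∂x = +0.002128, ∂z/∂y = +0.007477 (det = 16450).
|∇f| = √(0.002128² + 0.007477²) = 0.007774 m/m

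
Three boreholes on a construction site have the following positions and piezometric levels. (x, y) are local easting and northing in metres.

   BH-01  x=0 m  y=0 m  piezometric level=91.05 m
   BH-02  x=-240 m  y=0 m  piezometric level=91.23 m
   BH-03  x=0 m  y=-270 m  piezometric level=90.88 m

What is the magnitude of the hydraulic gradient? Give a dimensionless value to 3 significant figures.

∂h/∂x = (91.23 − 91.05) / (-240 − 0) = -0.0007500
∂h/∂y = (90.88 − 91.05) / (-270 − 0) = +0.0006296
|∇h| = √(-0.0007500² + 0.0006296²) = 0.0009792

0.000979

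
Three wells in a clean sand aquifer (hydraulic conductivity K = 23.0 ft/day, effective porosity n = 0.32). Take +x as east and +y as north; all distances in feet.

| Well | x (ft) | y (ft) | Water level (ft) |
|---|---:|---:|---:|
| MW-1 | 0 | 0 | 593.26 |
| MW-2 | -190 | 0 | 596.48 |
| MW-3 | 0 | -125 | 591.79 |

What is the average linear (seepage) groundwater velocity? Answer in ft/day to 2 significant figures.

∂h/∂x = (596.48 − 593.26) / (-190 − 0) = -0.01695
∂h/∂y = (591.79 − 593.26) / (-125 − 0) = +0.01176
|∇h| = √(-0.01695² + 0.01176²) = 0.02063
Seepage velocity v = K·i/n = 23.0 × 0.02063 / 0.32 = 1.483 ft/day.

1.5 ft/day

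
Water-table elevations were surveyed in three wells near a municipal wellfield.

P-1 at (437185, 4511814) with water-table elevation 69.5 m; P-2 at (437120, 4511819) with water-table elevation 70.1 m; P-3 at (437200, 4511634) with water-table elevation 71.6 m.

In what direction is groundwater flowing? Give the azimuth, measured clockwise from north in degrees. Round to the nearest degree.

With h = a·x + b·y + c and P-1 as origin, the differences give:
  (-65)·a + 5·b = +0.6
  15·a + (-180)·b = +2.1
Eliminate b (×(-180) and ×5, subtract): 11625·a = -118.50 → a = ∂h/∂x = -0.01019
Back-substitute: b = ∂h/∂y = -0.01252.
Flow direction (−∇h) has components (+0.01019 E, +0.01252 N).
Azimuth = atan2(E, N) = atan2(+0.01019, +0.01252) = 39.2° ≈ 039°.

039°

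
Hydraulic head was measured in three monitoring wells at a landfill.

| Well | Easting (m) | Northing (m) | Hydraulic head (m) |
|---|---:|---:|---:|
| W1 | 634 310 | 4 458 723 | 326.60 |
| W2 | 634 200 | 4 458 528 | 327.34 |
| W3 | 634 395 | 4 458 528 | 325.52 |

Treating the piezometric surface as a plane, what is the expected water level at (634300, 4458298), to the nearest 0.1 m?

Differences from W1: to W2 (Δx, Δy, Δh) = (-110, -195, +0.74); to W3 = (85, -195, -1.08).
Solve a·Δx + b·Δy = Δh: det = (-110)·(-195) − 85·(-195) = 38025.
∂h/∂x = [(+0.74)·(-195) − (-1.08)·(-195)] / 38025 = -0.009333
∂h/∂y = [(-110)·(-1.08) − 85·(+0.74)] / 38025 = +0.001470
h(634300, 4458298) = 326.60 + (-0.009333)·(-10) + (+0.001470)·(-425) = 326.60 +0.093 -0.625 = 326.069 m.

326.1 m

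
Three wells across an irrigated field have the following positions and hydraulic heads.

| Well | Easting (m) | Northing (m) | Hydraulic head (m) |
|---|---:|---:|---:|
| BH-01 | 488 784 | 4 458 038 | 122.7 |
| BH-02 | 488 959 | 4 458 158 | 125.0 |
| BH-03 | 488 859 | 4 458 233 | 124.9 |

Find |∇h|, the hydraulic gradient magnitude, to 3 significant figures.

Taking BH-01 as reference: BH-02−BH-01 = (175, 120, +2.3); BH-03−BH-01 = (75, 195, +2.2).
Determinant of the coordinate differences = 175·195 − 75·120 = 25125.
∂h/∂x = [(+2.3)·195 − (+2.2)·120] / 25125 = +0.007343
∂h/∂y = [175·(+2.2) − 75·(+2.3)] / 25125 = +0.008458
|∇h| = √(0.007343² + 0.008458²) = 0.0112

0.0112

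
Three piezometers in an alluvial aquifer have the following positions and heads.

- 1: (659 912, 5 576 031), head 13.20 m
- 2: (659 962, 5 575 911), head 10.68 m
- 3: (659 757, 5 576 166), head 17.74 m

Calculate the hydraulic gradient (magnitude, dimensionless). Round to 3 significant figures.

Differences from 1: to 2 (Δx, Δy, Δh) = (50, -120, -2.52); to 3 = (-155, 135, +4.54).
Determinant of the coordinate differences = 50·135 − (-155)·(-120) = -11850.
∂h/∂x = [(-2.52)·135 − (+4.54)·(-120)] / -11850 = -0.01727
∂h/∂y = [50·(+4.54) − (-155)·(-2.52)] / -11850 = +0.01381
|∇h| = √(-0.01727² + 0.01381²) = 0.02211

0.0221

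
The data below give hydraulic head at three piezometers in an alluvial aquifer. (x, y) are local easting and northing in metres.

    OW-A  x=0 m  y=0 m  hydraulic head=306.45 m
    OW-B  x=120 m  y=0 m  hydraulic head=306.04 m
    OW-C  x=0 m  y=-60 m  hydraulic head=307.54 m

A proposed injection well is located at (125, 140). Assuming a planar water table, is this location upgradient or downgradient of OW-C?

downgradient

∂h/∂x = (306.04 − 306.45) / (120 − 0) = -0.003417
∂h/∂y = (307.54 − 306.45) / (-60 − 0) = -0.01817
Head at (125, 140) = 306.45 + (-0.003417)·(125) + (-0.01817)·(140) = 303.48 m.
That is lower than the 307.54 m at OW-C, so the point is downgradient.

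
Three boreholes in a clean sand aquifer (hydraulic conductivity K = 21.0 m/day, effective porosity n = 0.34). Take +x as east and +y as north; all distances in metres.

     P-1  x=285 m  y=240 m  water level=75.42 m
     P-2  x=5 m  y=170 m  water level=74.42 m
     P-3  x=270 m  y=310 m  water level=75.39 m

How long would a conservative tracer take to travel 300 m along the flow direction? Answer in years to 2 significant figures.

3.8 years

Taking P-1 as reference: P-2−P-1 = (-280, -70, -1.00); P-3−P-1 = (-15, 70, -0.03).
Determinant of the coordinate differences = (-280)·70 − (-15)·(-70) = -20650.
∂h/∂x = [(-1.00)·70 − (-0.03)·(-70)] / -20650 = +0.003492
∂h/∂y = [(-280)·(-0.03) − (-15)·(-1.00)] / -20650 = +0.0003196
|∇h| = √(0.003492² + 0.0003196²) = 0.003507
Seepage velocity v = K·i/n = 21.0 × 0.003507 / 0.34 = 0.2166 m/day.
t = 300 / 0.2166 = 1385 days = 3.79 years.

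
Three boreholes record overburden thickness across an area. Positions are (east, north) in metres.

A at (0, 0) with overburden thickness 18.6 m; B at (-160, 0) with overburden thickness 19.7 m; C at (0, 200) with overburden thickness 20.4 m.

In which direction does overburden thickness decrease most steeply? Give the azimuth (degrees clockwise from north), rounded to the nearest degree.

143°

∂d/∂x = (19.7 − 18.6) / (-160 − 0) = -0.006875
∂d/∂y = (20.4 − 18.6) / (200 − 0) = +0.009000
Steepest decrease is along −∇f: components (+0.006875 E, -0.009000 N).
Azimuth = atan2(+0.006875, -0.009000) = 142.6° ≈ 143°.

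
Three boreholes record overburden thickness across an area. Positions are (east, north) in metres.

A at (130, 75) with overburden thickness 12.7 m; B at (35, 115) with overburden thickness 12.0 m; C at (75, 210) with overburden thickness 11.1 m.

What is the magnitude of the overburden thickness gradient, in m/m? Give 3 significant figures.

0.0111 m/m

With d = a·x + b·y + c and A as origin, the differences give:
  (-95)·a + 40·b = -0.7
  (-55)·a + 135·b = -1.6
Eliminate b (×135 and ×40, subtract): -10625·a = -30.50 → a = ∂d/∂x = +0.002871
Back-substitute: b = ∂d/∂y = -0.01068.
|∇f| = √(0.002871² + -0.01068²) = 0.01106 m/m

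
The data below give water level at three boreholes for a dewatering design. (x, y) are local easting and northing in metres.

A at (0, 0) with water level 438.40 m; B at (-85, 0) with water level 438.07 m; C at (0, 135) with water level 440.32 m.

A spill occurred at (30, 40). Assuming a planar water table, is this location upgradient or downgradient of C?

∂h/∂x = (438.07 − 438.40) / (-85 − 0) = +0.003882
∂h/∂y = (440.32 − 438.40) / (135 − 0) = +0.01422
Head at (30, 40) = 438.40 + (+0.003882)·(30) + (+0.01422)·(40) = 439.09 m.
That is lower than the 440.32 m at C, so the point is downgradient.

downgradient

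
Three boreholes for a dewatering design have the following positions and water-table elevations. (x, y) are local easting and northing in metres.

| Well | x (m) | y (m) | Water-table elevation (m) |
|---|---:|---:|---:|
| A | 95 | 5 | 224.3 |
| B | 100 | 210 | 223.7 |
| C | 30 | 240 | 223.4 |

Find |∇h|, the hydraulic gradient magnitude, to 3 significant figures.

0.00424

Three-point gradient (reference A): Δ to B = (5, 205, -0.6), Δ to C = (-65, 235, -0.9).
∂h/∂x = +0.003000, ∂h/∂y = -0.003000 (det = 14500).
|∇h| = √(0.003000² + -0.003000²) = 0.004243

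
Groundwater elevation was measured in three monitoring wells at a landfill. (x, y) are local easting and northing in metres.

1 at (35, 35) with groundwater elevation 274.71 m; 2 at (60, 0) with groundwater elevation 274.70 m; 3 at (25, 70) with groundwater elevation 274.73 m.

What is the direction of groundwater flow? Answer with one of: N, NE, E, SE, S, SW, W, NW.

SW

Three-point gradient (reference 1): Δ to 2 = (25, -35, -0.01), Δ to 3 = (-10, 35, +0.02).
∂h/∂x = +0.0006667, ∂h/∂y = +0.0007619 (det = 525).
Flow = −∇h = (-0.0006667 east, -0.0007619 north), which points southwest.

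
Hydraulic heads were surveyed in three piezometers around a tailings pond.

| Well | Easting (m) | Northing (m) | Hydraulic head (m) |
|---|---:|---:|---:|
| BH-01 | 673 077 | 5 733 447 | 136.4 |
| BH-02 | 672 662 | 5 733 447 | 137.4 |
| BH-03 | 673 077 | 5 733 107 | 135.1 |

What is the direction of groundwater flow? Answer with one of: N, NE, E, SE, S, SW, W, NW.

∂h/∂x = (137.4 − 136.4) / (672662 − 673077) = -0.002410
∂h/∂y = (135.1 − 136.4) / (5733107 − 5733447) = +0.003824
Flow = −∇h = (+0.002410 east, -0.003824 north), which points southeast.

SE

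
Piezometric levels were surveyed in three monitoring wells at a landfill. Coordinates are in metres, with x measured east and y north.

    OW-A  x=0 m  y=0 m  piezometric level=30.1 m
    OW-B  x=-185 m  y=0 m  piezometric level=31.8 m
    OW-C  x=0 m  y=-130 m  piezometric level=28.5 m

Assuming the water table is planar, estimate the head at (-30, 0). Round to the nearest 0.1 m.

30.4 m

∂h/∂x = (31.8 − 30.1) / (-185 − 0) = -0.009189
∂h/∂y = (28.5 − 30.1) / (-130 − 0) = +0.01231
h(-30, 0) = 30.1 + (-0.009189)·(-30) + (+0.01231)·(0) = 30.1 +0.276 +0.000 = 30.376 m.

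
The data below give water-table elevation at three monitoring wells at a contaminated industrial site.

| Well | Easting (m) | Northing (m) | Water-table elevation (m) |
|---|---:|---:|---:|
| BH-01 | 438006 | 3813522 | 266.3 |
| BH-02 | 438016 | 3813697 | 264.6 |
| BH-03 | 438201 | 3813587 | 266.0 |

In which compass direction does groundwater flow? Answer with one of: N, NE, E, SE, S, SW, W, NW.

Three-point gradient (reference BH-01): Δ to BH-02 = (10, 175, -1.7), Δ to BH-03 = (195, 65, -0.3).
∂h/∂x = +0.001733, ∂h/∂y = -0.009813 (det = -33475).
Flow = −∇h = (-0.001733 east, +0.009813 north), which points north.

N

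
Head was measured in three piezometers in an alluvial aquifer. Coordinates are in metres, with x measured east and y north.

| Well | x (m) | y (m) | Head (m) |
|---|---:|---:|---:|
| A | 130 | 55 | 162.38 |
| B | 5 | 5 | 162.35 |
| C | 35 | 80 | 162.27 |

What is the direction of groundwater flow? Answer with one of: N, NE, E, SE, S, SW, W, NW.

Taking A as reference: B−A = (-125, -50, -0.03); C−A = (-95, 25, -0.11).
Solve a·Δx + b·Δy = Δh: det = (-125)·25 − (-95)·(-50) = -7875.
∂h/∂x = [(-0.03)·25 − (-0.11)·(-50)] / -7875 = +0.0007937
∂h/∂y = [(-125)·(-0.11) − (-95)·(-0.03)] / -7875 = -0.001384
Flow = −∇h = (-0.0007937 east, +0.001384 north), which points northwest.

NW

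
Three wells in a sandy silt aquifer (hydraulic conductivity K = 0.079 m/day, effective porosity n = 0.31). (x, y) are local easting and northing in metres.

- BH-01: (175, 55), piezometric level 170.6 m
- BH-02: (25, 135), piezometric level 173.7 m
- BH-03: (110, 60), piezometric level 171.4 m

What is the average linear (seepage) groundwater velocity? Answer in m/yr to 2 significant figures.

2.0 m/yr

Differences from BH-01: to BH-02 (Δx, Δy, Δh) = (-150, 80, +3.1); to BH-03 = (-65, 5, +0.8).
Determinant of the coordinate differences = (-150)·5 − (-65)·80 = 4450.
∂h/∂x = [(+3.1)·5 − (+0.8)·80] / 4450 = -0.01090
∂h/∂y = [(-150)·(+0.8) − (-65)·(+3.1)] / 4450 = +0.01831
|∇h| = √(-0.01090² + 0.01831²) = 0.02131
Seepage velocity v = K·i/n = 0.079 × 0.02131 / 0.31 = 0.005431 m/day = 1.984 m/yr.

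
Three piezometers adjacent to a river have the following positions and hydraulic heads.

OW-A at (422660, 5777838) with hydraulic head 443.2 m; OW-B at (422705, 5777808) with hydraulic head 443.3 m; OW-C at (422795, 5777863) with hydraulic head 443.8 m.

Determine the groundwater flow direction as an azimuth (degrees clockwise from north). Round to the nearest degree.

With h = a·x + b·y + c and OW-A as origin, the differences give:
  45·a + (-30)·b = +0.1
  135·a + 25·b = +0.6
Eliminate b (×25 and ×(-30), subtract): 5175·a = 20.50 → a = ∂h/∂x = +0.003961
Back-substitute: b = ∂h/∂y = +0.002609.
Flow direction (−∇h) has components (-0.003961 E, -0.002609 N).
Azimuth = atan2(E, N) = atan2(-0.003961, -0.002609) = 236.6° ≈ 237°.

237°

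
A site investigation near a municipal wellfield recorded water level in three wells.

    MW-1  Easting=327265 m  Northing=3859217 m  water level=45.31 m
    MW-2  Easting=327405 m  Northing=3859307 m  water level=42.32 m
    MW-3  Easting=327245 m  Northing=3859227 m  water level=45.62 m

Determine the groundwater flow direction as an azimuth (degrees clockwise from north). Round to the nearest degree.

Three-point gradient (reference MW-1): Δ to MW-2 = (140, 90, -2.99), Δ to MW-3 = (-20, 10, +0.31).
∂h/∂x = -0.01806, ∂h/∂y = -0.005125 (det = 3200).
Flow direction (−∇h) has components (+0.01806 E, +0.005125 N).
Azimuth = atan2(E, N) = atan2(+0.01806, +0.005125) = 74.2° ≈ 074°.

074°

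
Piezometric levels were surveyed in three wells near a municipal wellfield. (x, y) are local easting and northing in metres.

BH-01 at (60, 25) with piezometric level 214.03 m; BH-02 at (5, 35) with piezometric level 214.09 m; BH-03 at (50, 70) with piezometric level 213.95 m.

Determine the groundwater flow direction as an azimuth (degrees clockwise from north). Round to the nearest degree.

Differences from BH-01: to BH-02 (Δx, Δy, Δh) = (-55, 10, +0.06); to BH-03 = (-10, 45, -0.08).
Solve a·Δx + b·Δy = Δh: det = (-55)·45 − (-10)·10 = -2375.
∂h/∂x = [(+0.06)·45 − (-0.08)·10] / -2375 = -0.001474
∂h/∂y = [(-55)·(-0.08) − (-10)·(+0.06)] / -2375 = -0.002105
Flow direction (−∇h) has components (+0.001474 E, +0.002105 N).
Azimuth = atan2(E, N) = atan2(+0.001474, +0.002105) = 35.0° ≈ 035°.

035°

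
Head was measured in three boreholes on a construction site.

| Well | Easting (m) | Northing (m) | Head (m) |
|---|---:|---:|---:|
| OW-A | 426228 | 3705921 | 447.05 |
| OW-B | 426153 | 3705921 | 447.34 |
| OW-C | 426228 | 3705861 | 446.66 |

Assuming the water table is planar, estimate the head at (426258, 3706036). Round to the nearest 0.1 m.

∂h/∂x = (447.34 − 447.05) / (426153 − 426228) = -0.003867
∂h/∂y = (446.66 − 447.05) / (3705861 − 3705921) = +0.006500
h(426258, 3706036) = 447.05 + (-0.003867)·(30) + (+0.006500)·(115) = 447.05 -0.116 +0.747 = 447.682 m.

447.7 m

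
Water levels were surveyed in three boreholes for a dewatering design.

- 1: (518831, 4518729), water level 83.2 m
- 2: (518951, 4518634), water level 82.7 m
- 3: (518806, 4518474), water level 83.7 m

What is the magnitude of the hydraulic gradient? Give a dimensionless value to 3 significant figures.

Taking 1 as reference: 2−1 = (120, -95, -0.5); 3−1 = (-25, -255, +0.5).
Solve a·Δx + b·Δy = Δh: det = 120·(-255) − (-25)·(-95) = -32975.
∂h/∂x = [(-0.5)·(-255) − (+0.5)·(-95)] / -32975 = -0.005307
∂h/∂y = [120·(+0.5) − (-25)·(-0.5)] / -32975 = -0.001440
|∇h| = √(-0.005307² + -0.001440²) = 0.005499

0.00550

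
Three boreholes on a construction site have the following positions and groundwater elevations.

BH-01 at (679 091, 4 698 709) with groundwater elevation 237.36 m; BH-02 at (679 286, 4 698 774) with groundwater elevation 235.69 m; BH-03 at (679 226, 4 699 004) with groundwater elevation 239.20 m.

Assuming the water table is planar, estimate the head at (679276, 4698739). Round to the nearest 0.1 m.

Differences from BH-01: to BH-02 (Δx, Δy, Δh) = (195, 65, -1.67); to BH-03 = (135, 295, +1.84).
Solve a·Δx + b·Δy = Δh: det = 195·295 − 135·65 = 48750.
∂h/∂x = [(-1.67)·295 − (+1.84)·65] / 48750 = -0.01256
∂h/∂y = [195·(+1.84) − 135·(-1.67)] / 48750 = +0.01198
h(679276, 4698739) = 237.36 + (-0.01256)·(185) + (+0.01198)·(30) = 237.36 -2.323 +0.360 = 235.396 m.

235.4 m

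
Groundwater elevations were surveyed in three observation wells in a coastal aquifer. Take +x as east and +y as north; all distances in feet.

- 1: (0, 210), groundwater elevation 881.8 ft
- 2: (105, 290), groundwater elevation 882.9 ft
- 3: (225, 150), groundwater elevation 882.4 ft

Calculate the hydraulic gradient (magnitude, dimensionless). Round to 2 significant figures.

0.0089

Differences from 1: to 2 (Δx, Δy, Δh) = (105, 80, +1.1); to 3 = (225, -60, +0.6).
Determinant of the coordinate differences = 105·(-60) − 225·80 = -24300.
∂h/∂x = [(+1.1)·(-60) − (+0.6)·80] / -24300 = +0.004691
∂h/∂y = [105·(+0.6) − 225·(+1.1)] / -24300 = +0.007593
|∇h| = √(0.004691² + 0.007593²) = 0.008925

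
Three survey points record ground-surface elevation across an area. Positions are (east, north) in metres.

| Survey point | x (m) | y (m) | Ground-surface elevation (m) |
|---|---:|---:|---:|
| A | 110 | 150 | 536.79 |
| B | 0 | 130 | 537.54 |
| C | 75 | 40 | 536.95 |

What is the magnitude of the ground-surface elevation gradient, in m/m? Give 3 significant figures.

Differences from A: to B (Δx, Δy, Δh) = (-110, -20, +0.75); to C = (-35, -110, +0.16).
Determinant of the coordinate differences = (-110)·(-110) − (-35)·(-20) = 11400.
∂z/∂x = [(+0.75)·(-110) − (+0.16)·(-20)] / 11400 = -0.006956
∂z/∂y = [(-110)·(+0.16) − (-35)·(+0.75)] / 11400 = +0.0007588
|∇f| = √(-0.006956² + 0.0007588²) = 0.006997 m/m

0.00700 m/m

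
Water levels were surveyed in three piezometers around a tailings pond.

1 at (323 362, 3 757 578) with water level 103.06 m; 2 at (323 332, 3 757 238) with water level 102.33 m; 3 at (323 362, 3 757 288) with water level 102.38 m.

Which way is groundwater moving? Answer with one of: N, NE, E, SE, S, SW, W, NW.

Three-point gradient (reference 1): Δ to 2 = (-30, -340, -0.73), Δ to 3 = (0, -290, -0.68).
∂h/∂x = -0.002241, ∂h/∂y = +0.002345 (det = 8700).
Flow = −∇h = (+0.002241 east, -0.002345 north), which points southeast.

SE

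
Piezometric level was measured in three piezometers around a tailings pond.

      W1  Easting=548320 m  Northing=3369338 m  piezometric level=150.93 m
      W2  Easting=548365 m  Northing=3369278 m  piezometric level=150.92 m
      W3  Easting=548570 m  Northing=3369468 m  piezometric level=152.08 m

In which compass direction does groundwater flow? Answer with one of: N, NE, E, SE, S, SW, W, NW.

SW

Taking W1 as reference: W2−W1 = (45, -60, -0.01); W3−W1 = (250, 130, +1.15).
Solve a·Δx + b·Δy = Δh: det = 45·130 − 250·(-60) = 20850.
∂h/∂x = [(-0.01)·130 − (+1.15)·(-60)] / 20850 = +0.003247
∂h/∂y = [45·(+1.15) − 250·(-0.01)] / 20850 = +0.002602
Flow = −∇h = (-0.003247 east, -0.002602 north), which points southwest.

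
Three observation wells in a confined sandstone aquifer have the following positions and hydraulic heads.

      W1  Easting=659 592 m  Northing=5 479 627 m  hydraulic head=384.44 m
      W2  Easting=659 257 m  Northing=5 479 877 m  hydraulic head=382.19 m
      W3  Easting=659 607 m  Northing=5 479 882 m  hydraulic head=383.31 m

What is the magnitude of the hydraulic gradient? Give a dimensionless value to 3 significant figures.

Differences from W1: to W2 (Δx, Δy, Δh) = (-335, 250, -2.25); to W3 = (15, 255, -1.13).
Determinant of the coordinate differences = (-335)·255 − 15·250 = -89175.
∂h/∂x = [(-2.25)·255 − (-1.13)·250] / -89175 = +0.003266
∂h/∂y = [(-335)·(-1.13) − 15·(-2.25)] / -89175 = -0.004623
|∇h| = √(0.003266² + -0.004623²) = 0.00566

0.00566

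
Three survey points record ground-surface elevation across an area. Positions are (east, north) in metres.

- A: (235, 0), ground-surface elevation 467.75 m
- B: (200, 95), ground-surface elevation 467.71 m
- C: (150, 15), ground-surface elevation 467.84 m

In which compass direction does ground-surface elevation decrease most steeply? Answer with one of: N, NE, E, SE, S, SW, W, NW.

With z = a·x + b·y + c and A as origin, the differences give:
  (-35)·a + 95·b = -0.04
  (-85)·a + 15·b = +0.09
Eliminate b (×15 and ×95, subtract): 7550·a = -9.150 → a = ∂z/∂x = -0.001212
Back-substitute: b = ∂z/∂y = -0.0008675.
Steepest decrease is along −∇f = (+0.001212 E, +0.0008675 N) → northeast.

NE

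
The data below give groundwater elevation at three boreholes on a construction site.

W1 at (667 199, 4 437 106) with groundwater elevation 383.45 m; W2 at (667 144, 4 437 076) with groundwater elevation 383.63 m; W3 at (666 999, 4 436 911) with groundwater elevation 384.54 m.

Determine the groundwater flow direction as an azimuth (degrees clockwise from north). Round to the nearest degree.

With h = a·x + b·y + c and W1 as origin, the differences give:
  (-55)·a + (-30)·b = +0.18
  (-200)·a + (-195)·b = +1.09
Eliminate b (×(-195) and ×(-30), subtract): 4725·a = -2.400 → a = ∂h/∂x = -0.0005079
Back-substitute: b = ∂h/∂y = -0.005069.
Flow direction (−∇h) has components (+0.0005079 E, +0.005069 N).
Azimuth = atan2(E, N) = atan2(+0.0005079, +0.005069) = 5.7° ≈ 006°.

006°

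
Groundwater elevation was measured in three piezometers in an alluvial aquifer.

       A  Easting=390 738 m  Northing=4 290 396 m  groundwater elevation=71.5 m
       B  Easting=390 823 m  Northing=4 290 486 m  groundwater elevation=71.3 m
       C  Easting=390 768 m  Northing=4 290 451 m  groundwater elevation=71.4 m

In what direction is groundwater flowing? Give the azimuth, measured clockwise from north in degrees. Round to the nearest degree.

039°

Taking A as reference: B−A = (85, 90, -0.2); C−A = (30, 55, -0.1).
Solve a·Δx + b·Δy = Δh: det = 85·55 − 30·90 = 1975.
∂h/∂x = [(-0.2)·55 − (-0.1)·90] / 1975 = -0.001013
∂h/∂y = [85·(-0.1) − 30·(-0.2)] / 1975 = -0.001266
Flow direction (−∇h) has components (+0.001013 E, +0.001266 N).
Azimuth = atan2(E, N) = atan2(+0.001013, +0.001266) = 38.7° ≈ 039°.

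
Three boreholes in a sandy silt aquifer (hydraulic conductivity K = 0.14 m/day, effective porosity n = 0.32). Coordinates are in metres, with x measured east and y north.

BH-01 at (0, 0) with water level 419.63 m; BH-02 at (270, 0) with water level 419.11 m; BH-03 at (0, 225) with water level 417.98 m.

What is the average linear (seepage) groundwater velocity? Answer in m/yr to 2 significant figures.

1.2 m/yr

∂h/∂x = (419.11 − 419.63) / (270 − 0) = -0.001926
∂h/∂y = (417.98 − 419.63) / (225 − 0) = -0.007333
|∇h| = √(-0.001926² + -0.007333²) = 0.007582
Seepage velocity v = K·i/n = 0.14 × 0.007582 / 0.32 = 0.003317 m/day = 1.212 m/yr.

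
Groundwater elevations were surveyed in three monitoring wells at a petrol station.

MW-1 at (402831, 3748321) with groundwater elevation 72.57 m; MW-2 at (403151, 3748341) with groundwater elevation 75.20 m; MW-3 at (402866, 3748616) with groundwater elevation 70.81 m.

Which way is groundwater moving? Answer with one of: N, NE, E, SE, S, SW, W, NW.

With h = a·x + b·y + c and MW-1 as origin, the differences give:
  320·a + 20·b = +2.63
  35·a + 295·b = -1.76
Eliminate b (×295 and ×20, subtract): 93700·a = 811.050 → a = ∂h/∂x = +0.008656
Back-substitute: b = ∂h/∂y = -0.006993.
Flow = −∇h = (-0.008656 east, +0.006993 north), which points northwest.

NW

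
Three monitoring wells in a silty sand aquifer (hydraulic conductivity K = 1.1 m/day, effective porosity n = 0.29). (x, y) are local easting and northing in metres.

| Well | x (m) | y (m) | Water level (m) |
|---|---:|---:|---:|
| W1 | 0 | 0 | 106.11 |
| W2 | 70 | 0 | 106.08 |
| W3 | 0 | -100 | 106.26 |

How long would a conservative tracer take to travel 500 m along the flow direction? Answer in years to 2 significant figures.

230 years

∂h/∂x = (106.08 − 106.11) / (70 − 0) = -0.0004286
∂h/∂y = (106.26 − 106.11) / (-100 − 0) = -0.001500
|∇h| = √(-0.0004286² + -0.001500²) = 0.00156
Seepage velocity v = K·i/n = 1.1 × 0.00156 / 0.29 = 0.005917 m/day.
t = 500 / 0.005917 = 8.45e+04 days = 231 years.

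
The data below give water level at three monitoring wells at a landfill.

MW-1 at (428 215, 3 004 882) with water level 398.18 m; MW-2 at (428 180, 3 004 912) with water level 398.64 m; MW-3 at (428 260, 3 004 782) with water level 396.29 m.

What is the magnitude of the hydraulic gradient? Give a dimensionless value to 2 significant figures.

0.022

With h = a·x + b·y + c and MW-1 as origin, the differences give:
  (-35)·a + 30·b = +0.46
  45·a + (-100)·b = -1.89
Eliminate b (×(-100) and ×30, subtract): 2150·a = 10.700 → a = ∂h/∂x = +0.004977
Back-substitute: b = ∂h/∂y = +0.02114.
|∇h| = √(0.004977² + 0.02114²) = 0.02172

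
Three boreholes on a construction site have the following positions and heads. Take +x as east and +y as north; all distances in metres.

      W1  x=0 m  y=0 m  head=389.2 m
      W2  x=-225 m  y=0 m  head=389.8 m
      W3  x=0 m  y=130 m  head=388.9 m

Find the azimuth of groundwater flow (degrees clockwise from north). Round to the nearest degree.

∂h/∂x = (389.8 − 389.2) / (-225 − 0) = -0.002667
∂h/∂y = (388.9 − 389.2) / (130 − 0) = -0.002308
Flow direction (−∇h) has components (+0.002667 E, +0.002308 N).
Azimuth = atan2(E, N) = atan2(+0.002667, +0.002308) = 49.1° ≈ 049°.

049°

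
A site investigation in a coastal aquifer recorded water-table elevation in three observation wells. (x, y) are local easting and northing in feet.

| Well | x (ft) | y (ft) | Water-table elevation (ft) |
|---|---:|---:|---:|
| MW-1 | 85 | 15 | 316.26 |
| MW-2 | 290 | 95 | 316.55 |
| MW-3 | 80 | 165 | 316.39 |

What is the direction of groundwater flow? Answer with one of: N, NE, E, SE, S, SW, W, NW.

SW

Differences from MW-1: to MW-2 (Δx, Δy, Δh) = (205, 80, +0.29); to MW-3 = (-5, 150, +0.13).
Solve a·Δx + b·Δy = Δh: det = 205·150 − (-5)·80 = 31150.
∂h/∂x = [(+0.29)·150 − (+0.13)·80] / 31150 = +0.001063
∂h/∂y = [205·(+0.13) − (-5)·(+0.29)] / 31150 = +0.0009021
Flow = −∇h = (-0.001063 east, -0.0009021 north), which points southwest.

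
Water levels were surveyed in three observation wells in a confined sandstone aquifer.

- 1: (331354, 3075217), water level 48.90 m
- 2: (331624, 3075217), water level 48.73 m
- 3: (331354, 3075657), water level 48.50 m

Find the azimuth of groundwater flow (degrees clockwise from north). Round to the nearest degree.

035°

∂h/∂x = (48.73 − 48.90) / (331624 − 331354) = -0.0006296
∂h/∂y = (48.50 − 48.90) / (3075657 − 3075217) = -0.0009091
Flow direction (−∇h) has components (+0.0006296 E, +0.0009091 N).
Azimuth = atan2(E, N) = atan2(+0.0006296, +0.0009091) = 34.7° ≈ 035°.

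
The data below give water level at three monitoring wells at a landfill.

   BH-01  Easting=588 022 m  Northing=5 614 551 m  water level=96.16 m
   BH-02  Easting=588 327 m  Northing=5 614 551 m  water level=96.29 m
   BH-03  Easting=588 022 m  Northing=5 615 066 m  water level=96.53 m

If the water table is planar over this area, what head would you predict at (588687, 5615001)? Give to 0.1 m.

96.8 m

∂h/∂x = (96.29 − 96.16) / (588327 − 588022) = +0.0004262
∂h/∂y = (96.53 − 96.16) / (5615066 − 5614551) = +0.0007184
h(588687, 5615001) = 96.16 + (+0.0004262)·(665) + (+0.0007184)·(450) = 96.16 +0.283 +0.323 = 96.767 m.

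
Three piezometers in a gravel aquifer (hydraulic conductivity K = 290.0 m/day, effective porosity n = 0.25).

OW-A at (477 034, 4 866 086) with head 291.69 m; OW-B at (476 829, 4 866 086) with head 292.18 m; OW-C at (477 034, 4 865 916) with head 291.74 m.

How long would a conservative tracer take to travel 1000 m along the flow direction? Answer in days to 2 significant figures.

∂h/∂x = (292.18 − 291.69) / (476829 − 477034) = -0.002390
∂h/∂y = (291.74 − 291.69) / (4865916 − 4866086) = -0.0002941
|∇h| = √(-0.002390² + -0.0002941²) = 0.002408
Seepage velocity v = K·i/n = 290.0 × 0.002408 / 0.25 = 2.793 m/day.
t = 1000 / 2.793 = 358 days.

360 days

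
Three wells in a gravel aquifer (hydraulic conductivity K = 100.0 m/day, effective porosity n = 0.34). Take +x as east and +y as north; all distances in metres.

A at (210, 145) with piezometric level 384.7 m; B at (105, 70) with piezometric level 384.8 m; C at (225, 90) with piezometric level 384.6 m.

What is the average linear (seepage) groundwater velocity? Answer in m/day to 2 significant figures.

Differences from A: to B (Δx, Δy, Δh) = (-105, -75, +0.1); to C = (15, -55, -0.1).
Solve a·Δx + b·Δy = Δh: det = (-105)·(-55) − 15·(-75) = 6900.
∂h/∂x = [(+0.1)·(-55) − (-0.1)·(-75)] / 6900 = -0.001884
∂h/∂y = [(-105)·(-0.1) − 15·(+0.1)] / 6900 = +0.001304
|∇h| = √(-0.001884² + 0.001304²) = 0.002291
Seepage velocity v = K·i/n = 100.0 × 0.002291 / 0.34 = 0.6738 m/day.

0.67 m/day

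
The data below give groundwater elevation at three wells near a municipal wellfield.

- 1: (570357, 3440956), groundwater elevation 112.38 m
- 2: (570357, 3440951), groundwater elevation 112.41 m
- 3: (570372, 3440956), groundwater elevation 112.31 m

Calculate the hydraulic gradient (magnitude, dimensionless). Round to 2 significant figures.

0.0076

Taking 1 as reference: 2−1 = (0, -5, +0.03); 3−1 = (15, 0, -0.07).
Solve a·Δx + b·Δy = Δh: det = 0·0 − 15·(-5) = 75.
∂h/∂x = [(+0.03)·0 − (-0.07)·(-5)] / 75 = -0.004667
∂h/∂y = [0·(-0.07) − 15·(+0.03)] / 75 = -0.006000
|∇h| = √(-0.004667² + -0.006000²) = 0.007601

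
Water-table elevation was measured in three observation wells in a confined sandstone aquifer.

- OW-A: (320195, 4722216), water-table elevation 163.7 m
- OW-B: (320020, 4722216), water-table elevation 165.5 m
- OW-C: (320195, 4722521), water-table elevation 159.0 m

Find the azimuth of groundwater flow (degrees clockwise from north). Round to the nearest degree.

∂h/∂x = (165.5 − 163.7) / (320020 − 320195) = -0.01029
∂h/∂y = (159.0 − 163.7) / (4722521 − 4722216) = -0.01541
Flow direction (−∇h) has components (+0.01029 E, +0.01541 N).
Azimuth = atan2(E, N) = atan2(+0.01029, +0.01541) = 33.7° ≈ 034°.

034°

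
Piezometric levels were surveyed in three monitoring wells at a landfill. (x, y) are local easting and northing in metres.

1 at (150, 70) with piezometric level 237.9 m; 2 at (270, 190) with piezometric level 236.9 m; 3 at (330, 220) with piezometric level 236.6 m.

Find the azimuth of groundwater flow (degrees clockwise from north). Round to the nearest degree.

Taking 1 as reference: 2−1 = (120, 120, -1.0); 3−1 = (180, 150, -1.3).
Solve a·Δx + b·Δy = Δh: det = 120·150 − 180·120 = -3600.
∂h/∂x = [(-1.0)·150 − (-1.3)·120] / -3600 = -0.001667
∂h/∂y = [120·(-1.3) − 180·(-1.0)] / -3600 = -0.006667
Flow direction (−∇h) has components (+0.001667 E, +0.006667 N).
Azimuth = atan2(E, N) = atan2(+0.001667, +0.006667) = 14.0° ≈ 014°.

014°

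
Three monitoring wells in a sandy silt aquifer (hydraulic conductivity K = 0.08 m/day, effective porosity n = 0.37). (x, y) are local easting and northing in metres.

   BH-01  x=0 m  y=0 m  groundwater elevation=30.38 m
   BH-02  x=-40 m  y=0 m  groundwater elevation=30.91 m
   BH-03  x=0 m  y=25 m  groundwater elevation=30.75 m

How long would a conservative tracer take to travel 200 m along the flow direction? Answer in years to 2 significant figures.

∂h/∂x = (30.91 − 30.38) / (-40 − 0) = -0.01325
∂h/∂y = (30.75 − 30.38) / (25 − 0) = +0.01480
|∇h| = √(-0.01325² + 0.01480²) = 0.01986
Seepage velocity v = K·i/n = 0.08 × 0.01986 / 0.37 = 0.004294 m/day.
t = 200 / 0.004294 = 4.658e+04 days = 128 years.

130 years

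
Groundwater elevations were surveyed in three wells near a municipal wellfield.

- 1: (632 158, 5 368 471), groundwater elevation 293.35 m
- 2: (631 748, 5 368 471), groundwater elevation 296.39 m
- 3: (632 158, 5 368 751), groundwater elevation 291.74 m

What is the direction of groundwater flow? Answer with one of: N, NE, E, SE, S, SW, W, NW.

∂h/∂x = (296.39 − 293.35) / (631748 − 632158) = -0.007415
∂h/∂y = (291.74 − 293.35) / (5368751 − 5368471) = -0.005750
Flow = −∇h = (+0.007415 east, +0.005750 north), which points northeast.

NE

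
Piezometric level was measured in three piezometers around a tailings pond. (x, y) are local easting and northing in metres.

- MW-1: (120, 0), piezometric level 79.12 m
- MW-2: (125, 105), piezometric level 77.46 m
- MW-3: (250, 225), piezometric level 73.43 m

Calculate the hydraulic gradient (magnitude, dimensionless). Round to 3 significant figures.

Differences from MW-1: to MW-2 (Δx, Δy, Δh) = (5, 105, -1.66); to MW-3 = (130, 225, -5.69).
Solve a·Δx + b·Δy = Δh: det = 5·225 − 130·105 = -12525.
∂h/∂x = [(-1.66)·225 − (-5.69)·105] / -12525 = -0.01788
∂h/∂y = [5·(-5.69) − 130·(-1.66)] / -12525 = -0.01496
|∇h| = √(-0.01788² + -0.01496²) = 0.02331

0.0233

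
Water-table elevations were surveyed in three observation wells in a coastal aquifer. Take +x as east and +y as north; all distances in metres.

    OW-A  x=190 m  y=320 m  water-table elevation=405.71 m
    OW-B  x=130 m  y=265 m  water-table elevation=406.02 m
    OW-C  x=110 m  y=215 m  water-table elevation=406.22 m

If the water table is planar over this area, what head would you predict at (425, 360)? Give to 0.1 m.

405.0 m

Differences from OW-A: to OW-B (Δx, Δy, Δh) = (-60, -55, +0.31); to OW-C = (-80, -105, +0.51).
Solve a·Δx + b·Δy = Δh: det = (-60)·(-105) − (-80)·(-55) = 1900.
∂h/∂x = [(+0.31)·(-105) − (+0.51)·(-55)] / 1900 = -0.002368
∂h/∂y = [(-60)·(+0.51) − (-80)·(+0.31)] / 1900 = -0.003053
h(425, 360) = 405.71 + (-0.002368)·(235) + (-0.003053)·(40) = 405.71 -0.557 -0.122 = 405.031 m.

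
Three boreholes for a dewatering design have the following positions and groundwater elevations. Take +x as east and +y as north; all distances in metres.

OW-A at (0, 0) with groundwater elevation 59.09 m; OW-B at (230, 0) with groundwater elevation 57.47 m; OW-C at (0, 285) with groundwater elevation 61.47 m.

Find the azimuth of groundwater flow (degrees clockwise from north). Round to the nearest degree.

∂h/∂x = (57.47 − 59.09) / (230 − 0) = -0.007043
∂h/∂y = (61.47 − 59.09) / (285 − 0) = +0.008351
Flow direction (−∇h) has components (+0.007043 E, -0.008351 N).
Azimuth = atan2(E, N) = atan2(+0.007043, -0.008351) = 139.9° ≈ 140°.

140°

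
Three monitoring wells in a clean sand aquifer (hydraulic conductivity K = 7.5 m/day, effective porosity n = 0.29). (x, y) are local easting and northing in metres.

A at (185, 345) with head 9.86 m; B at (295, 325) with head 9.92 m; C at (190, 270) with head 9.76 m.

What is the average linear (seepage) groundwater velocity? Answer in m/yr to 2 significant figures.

With h = a·x + b·y + c and A as origin, the differences give:
  110·a + (-20)·b = +0.06
  5·a + (-75)·b = -0.10
Eliminate b (×(-75) and ×(-20), subtract): -8150·a = -6.500 → a = ∂h/∂x = +0.0007975
Back-substitute: b = ∂h/∂y = +0.001387.
|∇h| = √(0.0007975² + 0.001387²) = 0.0016
Seepage velocity v = K·i/n = 7.5 × 0.0016 / 0.29 = 0.04138 m/day = 15.11 m/yr.

15 m/yr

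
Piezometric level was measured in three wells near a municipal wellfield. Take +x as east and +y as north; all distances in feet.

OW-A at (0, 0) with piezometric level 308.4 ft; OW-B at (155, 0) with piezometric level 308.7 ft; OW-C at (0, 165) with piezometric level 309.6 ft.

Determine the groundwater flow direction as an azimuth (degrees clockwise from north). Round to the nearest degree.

∂h/∂x = (308.7 − 308.4) / (155 − 0) = +0.001935
∂h/∂y = (309.6 − 308.4) / (165 − 0) = +0.007273
Flow direction (−∇h) has components (-0.001935 E, -0.007273 N).
Azimuth = atan2(E, N) = atan2(-0.001935, -0.007273) = 194.9° ≈ 195°.

195°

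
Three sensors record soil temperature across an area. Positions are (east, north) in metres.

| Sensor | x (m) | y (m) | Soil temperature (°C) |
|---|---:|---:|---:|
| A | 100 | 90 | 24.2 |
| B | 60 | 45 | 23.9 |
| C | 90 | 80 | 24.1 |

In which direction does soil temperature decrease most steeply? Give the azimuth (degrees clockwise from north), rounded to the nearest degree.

304°

With T = a·x + b·y + c and A as origin, the differences give:
  (-40)·a + (-45)·b = -0.3
  (-10)·a + (-10)·b = -0.1
Eliminate b (×(-10) and ×(-45), subtract): -50·a = -1.50 → a = ∂T/∂x = +0.03000
Back-substitute: b = ∂T/∂y = -0.02000.
Steepest decrease is along −∇f: components (-0.03000 E, +0.02000 N).
Azimuth = atan2(-0.03000, +0.02000) = 303.7° ≈ 304°.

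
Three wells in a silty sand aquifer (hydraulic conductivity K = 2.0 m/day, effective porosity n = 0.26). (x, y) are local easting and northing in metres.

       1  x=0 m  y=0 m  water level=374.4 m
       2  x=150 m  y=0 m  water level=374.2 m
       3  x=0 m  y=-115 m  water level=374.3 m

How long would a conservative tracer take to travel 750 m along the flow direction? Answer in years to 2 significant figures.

∂h/∂x = (374.2 − 374.4) / (150 − 0) = -0.001333
∂h/∂y = (374.3 − 374.4) / (-115 − 0) = +0.0008696
|∇h| = √(-0.001333² + 0.0008696²) = 0.001592
Seepage velocity v = K·i/n = 2.0 × 0.001592 / 0.26 = 0.01225 m/day.
t = 750 / 0.01225 = 6.122e+04 days = 168 years.

170 years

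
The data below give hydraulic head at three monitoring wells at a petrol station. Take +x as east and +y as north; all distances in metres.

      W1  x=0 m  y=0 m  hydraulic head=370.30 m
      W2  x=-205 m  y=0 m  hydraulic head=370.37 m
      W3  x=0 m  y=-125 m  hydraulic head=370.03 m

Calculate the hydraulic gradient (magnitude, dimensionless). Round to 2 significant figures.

0.0022

∂h/∂x = (370.37 − 370.30) / (-205 − 0) = -0.0003415
∂h/∂y = (370.03 − 370.30) / (-125 − 0) = +0.002160
|∇h| = √(-0.0003415² + 0.002160²) = 0.002187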